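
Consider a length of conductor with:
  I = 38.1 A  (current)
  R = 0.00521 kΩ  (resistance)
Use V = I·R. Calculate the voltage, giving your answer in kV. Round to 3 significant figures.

0.199 kV

Directly: V = IR.
I = 38.1 A; R = 0.00521 kΩ = 5.210 Ω.
V = 198.5 V
198.5 V × (1 kV / 1000 V) = 0.1985 kV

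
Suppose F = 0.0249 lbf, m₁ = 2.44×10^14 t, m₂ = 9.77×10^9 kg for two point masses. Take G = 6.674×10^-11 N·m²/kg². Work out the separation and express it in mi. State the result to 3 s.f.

From Newton's law of gravitation: r = √(G·m₁m₂/F).
F = 0.0249 lbf = 0.1108 N; m₁ = 2.44×10^14 t = 2.440×10^17 kg; m₂ = 9.77×10^9 kg; G = 6.674×10^-11 N·m²/kg².
r = 1.199×10^9 m
1.199×10^9 m × (1 mi / 1609 m) = 7.447×10^5 mi

7.45×10^5 mi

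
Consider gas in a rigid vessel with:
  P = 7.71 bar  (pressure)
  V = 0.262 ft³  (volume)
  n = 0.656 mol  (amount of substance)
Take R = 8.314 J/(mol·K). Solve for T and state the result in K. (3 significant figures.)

1050 K

From the ideal-gas law: T = PV/(nR).
P = 7.71 bar = 7.710×10^5 Pa; V = 0.262 ft³ = 0.007419 m³; n = 0.656 mol; R = 8.314 J/(mol·K).
T = 1049 K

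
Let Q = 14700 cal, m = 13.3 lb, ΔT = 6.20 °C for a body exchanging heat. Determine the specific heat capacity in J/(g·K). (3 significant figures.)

1.64 J/(g·K)

Rearranging: c = Q/(m·ΔT).
Q = 14700 cal = 61505 J; m = 13.3 lb = 6.033 kg; ΔT = 6.20 °C = 6.200 K.
c = 1644 J/(kg·K)
1644 J/(kg·K) × (1 J/(g·K) / 1000 J/(kg·K)) = 1.644 J/(g·K)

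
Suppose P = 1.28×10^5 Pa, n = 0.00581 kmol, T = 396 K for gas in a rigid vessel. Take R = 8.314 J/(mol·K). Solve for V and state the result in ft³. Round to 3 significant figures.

5.28 ft³

From the ideal-gas law: V = nRT/P.
P = 1.28×10^5 Pa; n = 0.00581 kmol = 5.810 mol; T = 396 K; R = 8.314 J/(mol·K).
V = 0.1494 m³
0.1494 m³ × (1 ft³ / 0.02832 m³) = 5.277 ft³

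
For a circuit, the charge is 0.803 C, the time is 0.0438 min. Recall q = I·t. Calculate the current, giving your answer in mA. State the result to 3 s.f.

Rearranging q = I·t for I: I = q/t.
q = 0.803 C; t = 0.0438 min = 2.628 s.
I = 0.3056 A
0.3056 A × (1 mA / 0.001000 A) = 305.6 mA

306 mA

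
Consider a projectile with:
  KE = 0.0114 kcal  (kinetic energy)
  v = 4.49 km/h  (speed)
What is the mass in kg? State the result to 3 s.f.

61.3 kg

Rearranging: m = 2·KE/v².
KE = 0.0114 kcal = 47.70 J; v = 4.49 km/h = 1.247 m/s.
m = 61.33 kg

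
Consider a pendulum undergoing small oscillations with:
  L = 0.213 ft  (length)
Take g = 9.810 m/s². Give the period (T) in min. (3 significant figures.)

0.00852 min

Directly: T = 2π√(L/g).
L = 0.213 ft = 0.06492 m; g = 9.810 m/s².
T = 0.5111 s
0.5111 s × (1 min / 60.00 s) = 0.008519 min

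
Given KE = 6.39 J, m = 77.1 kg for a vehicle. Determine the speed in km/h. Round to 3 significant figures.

1.47 km/h

Solving KE = ½mv² for v: v = √(2·KE/m).
KE = 6.39 J; m = 77.1 kg.
v = 0.4071 m/s
0.4071 m/s × (1 km/h / 0.2778 m/s) = 1.466 km/h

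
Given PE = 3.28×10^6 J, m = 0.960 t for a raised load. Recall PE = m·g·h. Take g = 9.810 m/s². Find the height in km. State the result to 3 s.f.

Rearranging: h = PE/(m·g).
PE = 3.28×10^6 J; m = 0.960 t = 960.0 kg; g = 9.810 m/s².
h = 348.3 m
348.3 m × (1 km / 1000 m) = 0.3483 km

0.348 km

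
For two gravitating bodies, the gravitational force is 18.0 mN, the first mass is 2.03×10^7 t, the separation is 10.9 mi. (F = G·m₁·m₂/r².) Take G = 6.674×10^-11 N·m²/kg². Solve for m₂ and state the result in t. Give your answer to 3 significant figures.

4090 t

Rearranging: m₂ = F·r²/(G·m₁).
F = 18.0 mN = 0.01800 N; m₁ = 2.03×10^7 t = 2.030×10^10 kg; r = 10.9 mi = 17542 m; G = 6.674×10^-11 N·m²/kg².
m₂ = 4.088×10^6 kg
4.088×10^6 kg × (1 t / 1000 kg) = 4088 t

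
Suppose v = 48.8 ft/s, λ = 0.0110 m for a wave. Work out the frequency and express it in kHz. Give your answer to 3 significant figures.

1.35 kHz

Solving v = f·λ for f: f = v/λ.
v = 48.8 ft/s = 14.87 m/s; λ = 0.0110 m.
f = 1352 Hz
1352 Hz × (1 kHz / 1000 Hz) = 1.352 kHz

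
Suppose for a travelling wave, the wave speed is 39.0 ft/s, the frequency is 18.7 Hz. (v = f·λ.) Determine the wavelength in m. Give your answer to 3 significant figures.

Solving v = f·λ for λ: λ = v/f.
v = 39.0 ft/s = 11.89 m/s; f = 18.7 Hz.
λ = 0.6357 m

0.636 m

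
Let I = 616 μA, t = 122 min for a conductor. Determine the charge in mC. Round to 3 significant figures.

4510 mC

Directly: q = It.
I = 616 μA = 6.160×10^-4 A; t = 122 min = 7320 s.
q = 4.509 C
4.509 C × (1 mC / 0.001000 C) = 4509 mC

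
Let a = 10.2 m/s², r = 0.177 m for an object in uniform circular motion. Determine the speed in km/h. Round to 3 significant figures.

4.84 km/h

Solving a = v²/r for v: v = √(a·r).
a = 10.2 m/s²; r = 0.177 m.
v = 1.344 m/s
1.344 m/s × (1 km/h / 0.2778 m/s) = 4.837 km/h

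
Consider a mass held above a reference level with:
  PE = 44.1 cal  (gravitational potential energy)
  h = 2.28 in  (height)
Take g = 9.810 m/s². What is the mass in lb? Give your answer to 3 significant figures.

Rearranging PE = m·g·h for m: m = PE/(g·h).
PE = 44.1 cal = 184.5 J; h = 2.28 in = 0.05791 m; g = 9.810 m/s².
m = 324.8 kg
324.8 kg × (1 lb / 0.4536 kg) = 716.0 lb

716 lb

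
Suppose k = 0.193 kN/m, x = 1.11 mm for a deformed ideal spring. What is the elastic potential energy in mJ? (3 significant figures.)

0.119 mJ

U is given directly by: U = ½kx².
k = 0.193 kN/m = 193.0 N/m; x = 1.11 mm = 0.001110 m.
U = 1.189×10^-4 J  (the unit combination reduces to kg·m²/s² = J)
1.189×10^-4 J × (1 mJ / 0.001000 J) = 0.1189 mJ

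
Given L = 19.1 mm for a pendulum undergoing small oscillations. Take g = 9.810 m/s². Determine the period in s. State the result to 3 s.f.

0.277 s

T is given directly by: T = 2π√(L/g).
L = 19.1 mm = 0.01910 m; g = 9.810 m/s².
T = 0.2772 s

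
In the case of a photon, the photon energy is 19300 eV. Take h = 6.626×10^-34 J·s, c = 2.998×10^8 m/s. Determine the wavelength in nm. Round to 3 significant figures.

0.0642 nm

Rearranging: λ = hc/E.
E = 19300 eV = 3.092×10^-15 J; h = 6.626×10^-34 J·s; c = 2.998×10^8 m/s.
λ = 6.424×10^-11 m
6.424×10^-11 m × (1 nm / 1.000×10^-9 m) = 0.06424 nm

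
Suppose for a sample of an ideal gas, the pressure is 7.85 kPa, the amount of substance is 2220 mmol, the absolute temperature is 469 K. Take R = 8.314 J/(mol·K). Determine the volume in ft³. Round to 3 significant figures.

From the ideal-gas law: V = nRT/P.
P = 7.85 kPa = 7850 Pa; n = 2220 mmol = 2.220 mol; T = 469 K; R = 8.314 J/(mol·K).
V = 1.103 m³
1.103 m³ × (1 ft³ / 0.02832 m³) = 38.94 ft³

38.9 ft³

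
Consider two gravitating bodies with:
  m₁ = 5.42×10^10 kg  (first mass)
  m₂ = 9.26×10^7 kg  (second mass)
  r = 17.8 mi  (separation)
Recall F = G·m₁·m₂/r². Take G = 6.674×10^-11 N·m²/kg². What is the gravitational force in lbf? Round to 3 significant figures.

From Newton's law of gravitation: F = Gm₁m₂/r².
m₁ = 5.42×10^10 kg; m₂ = 9.26×10^7 kg; r = 17.8 mi = 28646 m; G = 6.674×10^-11 N·m²/kg².
F = 0.4082 N
0.4082 N × (1 lbf / 4.448 N) = 0.09176 lbf

0.0918 lbf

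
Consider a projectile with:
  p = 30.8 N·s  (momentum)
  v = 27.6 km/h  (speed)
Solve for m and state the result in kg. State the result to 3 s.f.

4.02 kg

Solving p = m·v for m: m = p/v.
p = 30.8 N·s = 30.80 kg·m/s; v = 27.6 km/h = 7.667 m/s.
m = 4.017 kg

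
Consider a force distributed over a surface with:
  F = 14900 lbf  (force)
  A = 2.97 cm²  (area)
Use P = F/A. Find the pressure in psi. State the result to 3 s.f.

32400 psi

Directly: P = F/A.
F = 14900 lbf = 66279 N; A = 2.97 cm² = 2.970×10^-4 m².
P = 2.232×10^8 Pa
2.232×10^8 Pa × (1 psi / 6895 Pa) = 32367 psi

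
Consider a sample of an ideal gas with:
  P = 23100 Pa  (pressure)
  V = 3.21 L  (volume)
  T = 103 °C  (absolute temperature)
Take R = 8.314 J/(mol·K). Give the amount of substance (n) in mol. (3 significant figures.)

0.0237 mol

Solving PV = nRT for n: n = PV/(RT).
P = 23100 Pa; V = 3.21 L = 0.003210 m³; T = 103 °C = 376.1 K; R = 8.314 J/(mol·K).
n = 0.02371 mol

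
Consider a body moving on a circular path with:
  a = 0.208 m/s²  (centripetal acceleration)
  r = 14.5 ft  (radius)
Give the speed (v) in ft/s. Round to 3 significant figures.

Rearranging: v = √(a·r).
a = 0.208 m/s²; r = 14.5 ft = 4.420 m.
v = 0.9588 m/s
0.9588 m/s × (1 ft/s / 0.3048 m/s) = 3.146 ft/s

3.15 ft/s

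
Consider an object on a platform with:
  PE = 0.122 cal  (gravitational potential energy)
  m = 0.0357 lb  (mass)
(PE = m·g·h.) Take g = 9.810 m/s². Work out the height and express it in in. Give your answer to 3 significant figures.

127 in

Rearranging: h = PE/(m·g).
PE = 0.122 cal = 0.5104 J; m = 0.0357 lb = 0.01619 kg; g = 9.810 m/s².
h = 3.213 m
3.213 m × (1 in / 0.02540 m) = 126.5 in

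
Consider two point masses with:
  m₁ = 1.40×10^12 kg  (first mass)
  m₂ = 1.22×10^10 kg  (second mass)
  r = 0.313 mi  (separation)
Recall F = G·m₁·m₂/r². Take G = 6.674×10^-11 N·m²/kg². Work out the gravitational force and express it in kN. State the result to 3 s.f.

4490 kN

From Newton's law of gravitation: F = Gm₁m₂/r².
m₁ = 1.40×10^12 kg; m₂ = 1.22×10^10 kg; r = 0.313 mi = 503.7 m; G = 6.674×10^-11 N·m²/kg².
F = 4.492×10^6 N  (the unit combination reduces to kg·m/s² = N)
4.492×10^6 N × (1 kN / 1000 N) = 4492 kN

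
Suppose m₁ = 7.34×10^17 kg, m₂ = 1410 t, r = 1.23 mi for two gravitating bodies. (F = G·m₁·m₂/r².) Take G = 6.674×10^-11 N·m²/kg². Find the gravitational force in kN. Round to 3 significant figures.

From Newton's law of gravitation: F = Gm₁m₂/r².
m₁ = 7.34×10^17 kg; m₂ = 1410 t = 1.410×10^6 kg; r = 1.23 mi = 1979 m; G = 6.674×10^-11 N·m²/kg².
F = 1.763×10^7 N  (the unit combination reduces to kg·m/s² = N)
1.763×10^7 N × (1 kN / 1000 N) = 17628 kN

17600 kN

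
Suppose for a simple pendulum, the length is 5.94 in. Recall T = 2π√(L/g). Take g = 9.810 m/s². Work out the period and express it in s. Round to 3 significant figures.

0.779 s

T is given directly by: T = 2π√(L/g).
L = 5.94 in = 0.1509 m; g = 9.810 m/s².
T = 0.7792 s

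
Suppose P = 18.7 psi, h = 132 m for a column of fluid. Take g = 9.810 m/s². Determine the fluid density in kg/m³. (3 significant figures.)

99.6 kg/m³

Rearranging P = ρ·g·h for ρ: ρ = P/(g·h).
P = 18.7 psi = 1.289×10^5 Pa; h = 132 m; g = 9.810 m/s².
ρ = 99.57 kg/m³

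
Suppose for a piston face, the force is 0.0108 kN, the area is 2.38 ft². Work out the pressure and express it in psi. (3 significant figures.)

P is given directly by: P = F/A.
F = 0.0108 kN = 10.80 N; A = 2.38 ft² = 0.2211 m².
P = 48.84 Pa  (the unit combination reduces to kg/(m·s²) = Pa)
48.84 Pa × (1 psi / 6895 Pa) = 0.007084 psi

0.00708 psi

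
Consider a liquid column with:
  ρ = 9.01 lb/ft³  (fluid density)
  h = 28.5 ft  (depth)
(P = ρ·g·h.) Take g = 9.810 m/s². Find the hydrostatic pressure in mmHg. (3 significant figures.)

P is given directly by: P = ρgh.
ρ = 9.01 lb/ft³ = 144.3 kg/m³; h = 28.5 ft = 8.687 m; g = 9.810 m/s².
P = 12299 Pa
12299 Pa × (1 mmHg / 133.3 Pa) = 92.25 mmHg

92.3 mmHg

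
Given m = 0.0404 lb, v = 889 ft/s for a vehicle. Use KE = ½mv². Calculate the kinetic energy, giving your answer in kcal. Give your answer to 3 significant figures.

KE is given directly by: KE = ½mv².
m = 0.0404 lb = 0.01833 kg; v = 889 ft/s = 271.0 m/s.
KE = 672.7 J
672.7 J × (1 kcal / 4184 J) = 0.1608 kcal

0.161 kcal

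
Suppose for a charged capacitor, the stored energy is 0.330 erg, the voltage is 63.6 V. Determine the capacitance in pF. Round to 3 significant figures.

Rearranging E = ½C·V² for C: C = 2E/V².
E = 0.330 erg = 3.300×10^-8 J; V = 63.6 V.
C = 1.632×10^-11 F
1.632×10^-11 F × (1 pF / 1.000×10^-12 F) = 16.32 pF

16.3 pF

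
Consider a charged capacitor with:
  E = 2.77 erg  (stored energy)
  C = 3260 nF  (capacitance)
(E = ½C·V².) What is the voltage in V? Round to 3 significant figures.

0.412 V

Solving E = ½C·V² for V: V = √(2E/C).
E = 2.77 erg = 2.770×10^-7 J; C = 3260 nF = 3.260×10^-6 F.
V = 0.4122 V  (the unit combination reduces to kg·m²/(A·s³) = V)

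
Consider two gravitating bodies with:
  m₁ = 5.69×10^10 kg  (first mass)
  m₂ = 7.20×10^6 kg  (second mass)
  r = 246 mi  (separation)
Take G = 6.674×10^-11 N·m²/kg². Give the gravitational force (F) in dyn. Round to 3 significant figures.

From Newton's law of gravitation: F = Gm₁m₂/r².
m₁ = 5.69×10^10 kg; m₂ = 7.20×10^6 kg; r = 246 mi = 3.959×10^5 m; G = 6.674×10^-11 N·m²/kg².
F = 1.744×10^-4 N
1.744×10^-4 N × (1 dyn / 1.000×10^-5 N) = 17.44 dyn

17.4 dyn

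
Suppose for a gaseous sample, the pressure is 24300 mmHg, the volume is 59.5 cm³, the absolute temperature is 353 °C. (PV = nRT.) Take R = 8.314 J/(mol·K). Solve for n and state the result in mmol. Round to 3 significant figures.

37.0 mmol

Rearranging PV = nRT for n: n = PV/(RT).
P = 24300 mmHg = 3.240×10^6 Pa; V = 59.5 cm³ = 5.950×10^-5 m³; T = 353 °C = 626.1 K; R = 8.314 J/(mol·K).
n = 0.03703 mol
0.03703 mol × (1 mmol / 0.001000 mol) = 37.03 mmol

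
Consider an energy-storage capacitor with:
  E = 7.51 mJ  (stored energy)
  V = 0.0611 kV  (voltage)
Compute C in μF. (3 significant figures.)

Solving E = ½C·V² for C: C = 2E/V².
E = 7.51 mJ = 0.007510 J; V = 0.0611 kV = 61.10 V.
C = 4.023×10^-6 F
4.023×10^-6 F × (1 μF / 1.000×10^-6 F) = 4.023 μF

4.02 μF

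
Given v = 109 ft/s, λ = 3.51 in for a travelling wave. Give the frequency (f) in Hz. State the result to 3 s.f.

373 Hz

Rearranging: f = v/λ.
v = 109 ft/s = 33.22 m/s; λ = 3.51 in = 0.08915 m.
f = 372.6 Hz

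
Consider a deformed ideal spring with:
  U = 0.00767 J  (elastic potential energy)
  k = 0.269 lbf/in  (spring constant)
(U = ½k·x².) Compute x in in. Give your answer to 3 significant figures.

Rearranging: x = √(2U/k).
U = 0.00767 J; k = 0.269 lbf/in = 47.11 N/m.
x = 0.01805 m
0.01805 m × (1 in / 0.02540 m) = 0.7104 in

0.710 in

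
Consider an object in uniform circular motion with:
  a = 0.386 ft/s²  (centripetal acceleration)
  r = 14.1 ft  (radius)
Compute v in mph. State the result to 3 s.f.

Rearranging a = v²/r for v: v = √(a·r).
a = 0.386 ft/s² = 0.1177 m/s²; r = 14.1 ft = 4.298 m.
v = 0.7111 m/s
0.7111 m/s × (1 mph / 0.4470 m/s) = 1.591 mph

1.59 mph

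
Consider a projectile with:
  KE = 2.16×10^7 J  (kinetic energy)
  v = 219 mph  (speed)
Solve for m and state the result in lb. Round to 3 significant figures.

Solving KE = ½mv² for m: m = 2·KE/v².
KE = 2.16×10^7 J; v = 219 mph = 97.90 m/s.
m = 4507 kg
4507 kg × (1 lb / 0.4536 kg) = 9937 lb

9940 lb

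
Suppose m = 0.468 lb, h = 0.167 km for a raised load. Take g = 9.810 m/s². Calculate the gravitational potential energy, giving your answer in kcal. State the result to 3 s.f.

0.0831 kcal

Directly: PE = mgh.
m = 0.468 lb = 0.2123 kg; h = 0.167 km = 167.0 m; g = 9.810 m/s².
PE = 347.8 J
347.8 J × (1 kcal / 4184 J) = 0.08312 kcal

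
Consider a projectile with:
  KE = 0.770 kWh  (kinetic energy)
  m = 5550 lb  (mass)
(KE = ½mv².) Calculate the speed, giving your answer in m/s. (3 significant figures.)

Solving KE = ½mv² for v: v = √(2·KE/m).
KE = 0.770 kWh = 2.772×10^6 J; m = 5550 lb = 2517 kg.
v = 46.93 m/s

46.9 m/s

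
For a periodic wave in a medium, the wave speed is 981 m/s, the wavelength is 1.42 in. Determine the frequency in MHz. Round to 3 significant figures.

0.0272 MHz

Rearranging v = f·λ for f: f = v/λ.
v = 981 m/s; λ = 1.42 in = 0.03607 m.
f = 27199 Hz
27199 Hz × (1 MHz / 1.000×10^6 Hz) = 0.02720 MHz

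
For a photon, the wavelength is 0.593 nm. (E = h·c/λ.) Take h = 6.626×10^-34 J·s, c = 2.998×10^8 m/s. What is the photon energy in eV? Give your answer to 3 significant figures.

Directly: E = hc/λ.
λ = 0.593 nm = 5.930×10^-10 m; h = 6.626×10^-34 J·s; c = 2.998×10^8 m/s.
E = 3.350×10^-16 J
3.350×10^-16 J × (1 eV / 1.602×10^-19 J) = 2091 eV

2090 eV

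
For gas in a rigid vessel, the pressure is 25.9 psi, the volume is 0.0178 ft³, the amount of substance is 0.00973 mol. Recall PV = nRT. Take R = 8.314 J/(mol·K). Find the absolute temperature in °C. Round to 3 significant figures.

From the ideal-gas law: T = PV/(nR).
P = 25.9 psi = 1.786×10^5 Pa; V = 0.0178 ft³ = 5.040×10^-4 m³; n = 0.00973 mol; R = 8.314 J/(mol·K).
T = 1113 K
1113 K − 273.15 = 839.5 °C

840 °C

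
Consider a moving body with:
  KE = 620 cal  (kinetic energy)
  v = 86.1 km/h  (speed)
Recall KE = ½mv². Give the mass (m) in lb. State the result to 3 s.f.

Rearranging KE = ½mv² for m: m = 2·KE/v².
KE = 620 cal = 2594 J; v = 86.1 km/h = 23.92 m/s.
m = 9.070 kg
9.070 kg × (1 lb / 0.4536 kg) = 20.00 lb

20.0 lb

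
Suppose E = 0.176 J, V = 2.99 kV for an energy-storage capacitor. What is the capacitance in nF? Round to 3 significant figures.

39.4 nF

Rearranging E = ½C·V² for C: C = 2E/V².
E = 0.176 J; V = 2.99 kV = 2990 V.
C = 3.937×10^-8 F
3.937×10^-8 F × (1 nF / 1.000×10^-9 F) = 39.37 nF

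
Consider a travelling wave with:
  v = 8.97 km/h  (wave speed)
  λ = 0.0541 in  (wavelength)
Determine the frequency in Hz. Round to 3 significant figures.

1810 Hz

Rearranging v = f·λ for f: f = v/λ.
v = 8.97 km/h = 2.492 m/s; λ = 0.0541 in = 0.001374 m.
f = 1813 Hz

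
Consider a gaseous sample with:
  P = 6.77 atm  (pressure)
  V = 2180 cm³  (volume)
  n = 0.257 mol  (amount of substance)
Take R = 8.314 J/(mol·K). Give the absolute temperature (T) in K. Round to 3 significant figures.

700 K

Rearranging PV = nRT for T: T = PV/(nR).
P = 6.77 atm = 6.860×10^5 Pa; V = 2180 cm³ = 0.002180 m³; n = 0.257 mol; R = 8.314 J/(mol·K).
T = 699.9 K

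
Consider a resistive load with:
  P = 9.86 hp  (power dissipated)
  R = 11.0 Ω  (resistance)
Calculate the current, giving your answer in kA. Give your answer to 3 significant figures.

Solving P = I²R for I: I = √(P/R).
P = 9.86 hp = 7353 W; R = 11.0 Ω.
I = 25.85 A
25.85 A × (1 kA / 1000 A) = 0.02585 kA

0.0259 kA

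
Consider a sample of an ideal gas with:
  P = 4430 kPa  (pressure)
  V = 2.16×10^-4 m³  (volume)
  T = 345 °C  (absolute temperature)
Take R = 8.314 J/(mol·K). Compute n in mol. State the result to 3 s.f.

0.186 mol

Solving PV = nRT for n: n = PV/(RT).
P = 4430 kPa = 4.430×10^6 Pa; V = 2.16×10^-4 m³; T = 345 °C = 618.1 K; R = 8.314 J/(mol·K).
n = 0.1862 mol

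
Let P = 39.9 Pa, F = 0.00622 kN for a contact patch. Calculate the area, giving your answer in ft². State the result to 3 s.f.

Solving P = F/A for A: A = F/P.
P = 39.9 Pa; F = 0.00622 kN = 6.220 N.
A = 0.1559 m²
0.1559 m² × (1 ft² / 0.09290 m²) = 1.678 ft²

1.68 ft²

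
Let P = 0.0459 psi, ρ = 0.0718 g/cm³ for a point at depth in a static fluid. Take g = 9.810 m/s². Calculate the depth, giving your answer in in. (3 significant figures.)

17.7 in

Rearranging P = ρ·g·h for h: h = P/(ρ·g).
P = 0.0459 psi = 316.5 Pa; ρ = 0.0718 g/cm³ = 71.80 kg/m³; g = 9.810 m/s².
h = 0.4493 m
0.4493 m × (1 in / 0.02540 m) = 17.69 in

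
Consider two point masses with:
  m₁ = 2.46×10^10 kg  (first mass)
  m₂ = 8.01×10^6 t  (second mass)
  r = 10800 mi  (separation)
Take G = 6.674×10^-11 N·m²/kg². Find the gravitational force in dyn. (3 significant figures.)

4.35 dyn

Directly: F = Gm₁m₂/r².
m₁ = 2.46×10^10 kg; m₂ = 8.01×10^6 t = 8.010×10^9 kg; r = 10800 mi = 1.738×10^7 m; G = 6.674×10^-11 N·m²/kg².
F = 4.353×10^-5 N
4.353×10^-5 N × (1 dyn / 1.000×10^-5 N) = 4.353 dyn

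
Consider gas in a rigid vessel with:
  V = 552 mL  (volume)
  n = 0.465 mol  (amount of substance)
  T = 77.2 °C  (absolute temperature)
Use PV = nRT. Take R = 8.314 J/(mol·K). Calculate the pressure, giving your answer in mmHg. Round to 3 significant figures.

From the ideal-gas law: P = nRT/V.
V = 552 mL = 5.520×10^-4 m³; n = 0.465 mol; T = 77.2 °C = 350.3 K; R = 8.314 J/(mol·K).
P = 2.454×10^6 Pa
2.454×10^6 Pa × (1 mmHg / 133.3 Pa) = 18405 mmHg

18400 mmHg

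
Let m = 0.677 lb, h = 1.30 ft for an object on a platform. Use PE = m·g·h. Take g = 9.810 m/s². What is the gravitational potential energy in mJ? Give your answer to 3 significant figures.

Directly: PE = mgh.
m = 0.677 lb = 0.3071 kg; h = 1.30 ft = 0.3962 m; g = 9.810 m/s².
PE = 1.194 J  (the unit combination reduces to kg·m²/s² = J)
1.194 J × (1 mJ / 0.001000 J) = 1194 mJ

1190 mJ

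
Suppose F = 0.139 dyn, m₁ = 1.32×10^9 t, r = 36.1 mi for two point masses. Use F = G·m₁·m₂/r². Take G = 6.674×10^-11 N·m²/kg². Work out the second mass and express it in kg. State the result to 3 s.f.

53.3 kg

From Newton's law of gravitation: m₂ = F·r²/(G·m₁).
F = 0.139 dyn = 1.390×10^-6 N; m₁ = 1.32×10^9 t = 1.320×10^12 kg; r = 36.1 mi = 58097 m; G = 6.674×10^-11 N·m²/kg².
m₂ = 53.26 kg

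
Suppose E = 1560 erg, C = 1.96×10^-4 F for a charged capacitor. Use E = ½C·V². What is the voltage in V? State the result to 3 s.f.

Rearranging: V = √(2E/C).
E = 1560 erg = 1.560×10^-4 J; C = 1.96×10^-4 F.
V = 1.262 V

1.26 V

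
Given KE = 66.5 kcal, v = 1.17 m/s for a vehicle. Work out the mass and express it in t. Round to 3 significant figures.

407 t

Rearranging KE = ½mv² for m: m = 2·KE/v².
KE = 66.5 kcal = 2.782×10^5 J; v = 1.17 m/s.
m = 4.065×10^5 kg
4.065×10^5 kg × (1 t / 1000 kg) = 406.5 t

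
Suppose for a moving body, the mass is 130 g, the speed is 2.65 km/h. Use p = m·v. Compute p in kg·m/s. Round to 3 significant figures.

0.0957 kg·m/s

Directly: p = mv.
m = 130 g = 0.1300 kg; v = 2.65 km/h = 0.7361 m/s.
p = 0.09569 kg·m/s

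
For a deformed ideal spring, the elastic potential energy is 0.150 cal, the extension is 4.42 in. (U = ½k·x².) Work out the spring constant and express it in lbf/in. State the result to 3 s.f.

Rearranging: k = 2U/x².
U = 0.150 cal = 0.6276 J; x = 4.42 in = 0.1123 m.
k = 99.59 N/m
99.59 N/m × (1 lbf/in / 175.1 N/m) = 0.5687 lbf/in

0.569 lbf/in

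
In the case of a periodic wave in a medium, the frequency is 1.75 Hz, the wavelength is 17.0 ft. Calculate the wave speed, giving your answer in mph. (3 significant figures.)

20.3 mph

v is given directly by: v = fλ.
f = 1.75 Hz; λ = 17.0 ft = 5.182 m.
v = 9.068 m/s
9.068 m/s × (1 mph / 0.4470 m/s) = 20.28 mph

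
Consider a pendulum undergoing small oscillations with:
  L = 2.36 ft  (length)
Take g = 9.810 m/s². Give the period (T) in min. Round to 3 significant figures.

T is given directly by: T = 2π√(L/g).
L = 2.36 ft = 0.7193 m; g = 9.810 m/s².
T = 1.701 s
1.701 s × (1 min / 60.00 s) = 0.02836 min

0.0284 min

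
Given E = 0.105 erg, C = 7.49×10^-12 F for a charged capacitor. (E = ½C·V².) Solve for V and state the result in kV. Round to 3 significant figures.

0.0530 kV

Rearranging: V = √(2E/C).
E = 0.105 erg = 1.050×10^-8 J; C = 7.49×10^-12 F.
V = 52.95 V
52.95 V × (1 kV / 1000 V) = 0.05295 kV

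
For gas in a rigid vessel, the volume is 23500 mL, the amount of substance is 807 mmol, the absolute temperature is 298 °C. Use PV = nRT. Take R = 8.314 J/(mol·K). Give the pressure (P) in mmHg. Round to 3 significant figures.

From the ideal-gas law: P = nRT/V.
V = 23500 mL = 0.02350 m³; n = 807 mmol = 0.8070 mol; T = 298 °C = 571.1 K; R = 8.314 J/(mol·K).
P = 1.631×10^5 Pa
1.631×10^5 Pa × (1 mmHg / 133.3 Pa) = 1223 mmHg

1220 mmHg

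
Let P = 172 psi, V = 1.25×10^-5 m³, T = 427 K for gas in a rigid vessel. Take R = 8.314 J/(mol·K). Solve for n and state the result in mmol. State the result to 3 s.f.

Rearranging PV = nRT for n: n = PV/(RT).
P = 172 psi = 1.186×10^6 Pa; V = 1.25×10^-5 m³; T = 427 K; R = 8.314 J/(mol·K).
n = 0.004176 mol
0.004176 mol × (1 mmol / 0.001000 mol) = 4.176 mmol

4.18 mmol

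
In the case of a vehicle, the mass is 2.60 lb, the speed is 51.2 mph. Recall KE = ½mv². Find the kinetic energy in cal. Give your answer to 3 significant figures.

Directly: KE = ½mv².
m = 2.60 lb = 1.179 kg; v = 51.2 mph = 22.89 m/s.
KE = 308.9 J  (the unit combination reduces to kg·m²/s² = J)
308.9 J × (1 cal / 4.184 J) = 73.83 cal

73.8 cal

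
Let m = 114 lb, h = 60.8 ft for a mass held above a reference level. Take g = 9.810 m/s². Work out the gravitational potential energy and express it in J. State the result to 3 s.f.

9400 J

PE is given directly by: PE = mgh.
m = 114 lb = 51.71 kg; h = 60.8 ft = 18.53 m; g = 9.810 m/s².
PE = 9401 J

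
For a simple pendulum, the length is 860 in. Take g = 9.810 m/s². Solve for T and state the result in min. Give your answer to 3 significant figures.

0.156 min

Directly: T = 2π√(L/g).
L = 860 in = 21.84 m; g = 9.810 m/s².
T = 9.376 s
9.376 s × (1 min / 60.00 s) = 0.1563 min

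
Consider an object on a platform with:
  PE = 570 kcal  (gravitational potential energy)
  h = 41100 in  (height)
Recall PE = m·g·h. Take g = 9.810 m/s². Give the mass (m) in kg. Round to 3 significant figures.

Rearranging PE = m·g·h for m: m = PE/(g·h).
PE = 570 kcal = 2.385×10^6 J; h = 41100 in = 1044 m; g = 9.810 m/s².
m = 232.9 kg

233 kg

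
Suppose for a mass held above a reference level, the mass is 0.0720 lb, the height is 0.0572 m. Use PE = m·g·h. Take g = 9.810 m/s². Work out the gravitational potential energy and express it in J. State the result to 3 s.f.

Directly: PE = mgh.
m = 0.0720 lb = 0.03266 kg; h = 0.0572 m; g = 9.810 m/s².
PE = 0.01833 J  (the unit combination reduces to kg·m²/s² = J)

0.0183 J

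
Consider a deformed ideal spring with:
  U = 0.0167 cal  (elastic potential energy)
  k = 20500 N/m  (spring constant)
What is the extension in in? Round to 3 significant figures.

Solving U = ½k·x² for x: x = √(2U/k).
U = 0.0167 cal = 0.06987 J; k = 20500 N/m.
x = 0.002611 m
0.002611 m × (1 in / 0.02540 m) = 0.1028 in

0.103 in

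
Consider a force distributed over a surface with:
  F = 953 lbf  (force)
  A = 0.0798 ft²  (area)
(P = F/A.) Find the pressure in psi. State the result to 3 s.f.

Directly: P = F/A.
F = 953 lbf = 4239 N; A = 0.0798 ft² = 0.007414 m².
P = 5.718×10^5 Pa
5.718×10^5 Pa × (1 psi / 6895 Pa) = 82.93 psi

82.9 psi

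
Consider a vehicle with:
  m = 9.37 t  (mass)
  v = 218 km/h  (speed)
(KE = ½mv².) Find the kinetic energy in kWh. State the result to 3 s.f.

4.77 kWh

KE is given directly by: KE = ½mv².
m = 9.37 t = 9370 kg; v = 218 km/h = 60.56 m/s.
KE = 1.718×10^7 J  (the unit combination reduces to kg·m²/s² = J)
1.718×10^7 J × (1 kWh / 3.600×10^6 J) = 4.772 kWh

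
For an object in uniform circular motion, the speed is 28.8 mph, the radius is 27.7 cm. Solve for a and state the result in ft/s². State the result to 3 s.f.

1960 ft/s²

a is given directly by: a = v²/r.
v = 28.8 mph = 12.87 m/s; r = 27.7 cm = 0.2770 m.
a = 598.4 m/s²
598.4 m/s² × (1 ft/s² / 0.3048 m/s²) = 1963 ft/s²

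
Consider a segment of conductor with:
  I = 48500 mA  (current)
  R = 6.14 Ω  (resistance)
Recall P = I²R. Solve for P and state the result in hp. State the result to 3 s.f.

Directly: P = I²R.
I = 48500 mA = 48.50 A; R = 6.14 Ω.
P = 14443 W  (the unit combination reduces to kg·m²/s³ = W)
14443 W × (1 hp / 745.7 W) = 19.37 hp

19.4 hp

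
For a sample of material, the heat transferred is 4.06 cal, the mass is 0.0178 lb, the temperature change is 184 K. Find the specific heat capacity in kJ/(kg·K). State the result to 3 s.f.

Solving Q = m·c·ΔT for c: c = Q/(m·ΔT).
Q = 4.06 cal = 16.99 J; m = 0.0178 lb = 0.008074 kg; ΔT = 184 K.
c = 11.43 J/(kg·K)
11.43 J/(kg·K) × (1 kJ/(kg·K) / 1000 J/(kg·K)) = 0.01143 kJ/(kg·K)

0.0114 kJ/(kg·K)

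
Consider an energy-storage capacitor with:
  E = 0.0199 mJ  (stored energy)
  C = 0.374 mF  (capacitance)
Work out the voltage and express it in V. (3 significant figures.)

Rearranging E = ½C·V² for V: V = √(2E/C).
E = 0.0199 mJ = 1.990×10^-5 J; C = 0.374 mF = 3.740×10^-4 F.
V = 0.3262 V  (the unit combination reduces to kg·m²/(A·s³) = V)

0.326 V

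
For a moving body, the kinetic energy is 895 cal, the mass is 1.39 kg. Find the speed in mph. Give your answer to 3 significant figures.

164 mph

Solving KE = ½mv² for v: v = √(2·KE/m).
KE = 895 cal = 3745 J; m = 1.39 kg.
v = 73.40 m/s
73.40 m/s × (1 mph / 0.4470 m/s) = 164.2 mph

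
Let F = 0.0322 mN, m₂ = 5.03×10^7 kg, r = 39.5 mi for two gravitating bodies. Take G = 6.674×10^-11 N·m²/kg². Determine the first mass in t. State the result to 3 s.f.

38800 t

Rearranging: m₁ = F·r²/(G·m₂).
F = 0.0322 mN = 3.220×10^-5 N; m₂ = 5.03×10^7 kg; r = 39.5 mi = 63569 m; G = 6.674×10^-11 N·m²/kg².
m₁ = 3.876×10^7 kg
3.876×10^7 kg × (1 t / 1000 kg) = 38761 t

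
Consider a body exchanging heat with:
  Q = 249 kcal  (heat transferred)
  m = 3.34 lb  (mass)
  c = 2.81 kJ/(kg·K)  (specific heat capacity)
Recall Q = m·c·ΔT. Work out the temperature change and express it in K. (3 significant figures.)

245 K

Rearranging Q = m·c·ΔT for ΔT: ΔT = Q/(m·c).
Q = 249 kcal = 1.042×10^6 J; m = 3.34 lb = 1.515 kg; c = 2.81 kJ/(kg·K) = 2810 J/(kg·K).
ΔT = 244.7 K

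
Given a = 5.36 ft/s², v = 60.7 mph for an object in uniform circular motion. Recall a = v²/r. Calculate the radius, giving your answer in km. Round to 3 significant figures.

Solving a = v²/r for r: r = v²/a.
a = 5.36 ft/s² = 1.634 m/s²; v = 60.7 mph = 27.14 m/s.
r = 450.7 m
450.7 m × (1 km / 1000 m) = 0.4507 km

0.451 km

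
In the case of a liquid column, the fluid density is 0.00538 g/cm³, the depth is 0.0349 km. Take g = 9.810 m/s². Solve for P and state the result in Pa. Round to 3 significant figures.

1840 Pa

Directly: P = ρgh.
ρ = 0.00538 g/cm³ = 5.380 kg/m³; h = 0.0349 km = 34.90 m; g = 9.810 m/s².
P = 1842 Pa  (the unit combination reduces to kg/(m·s²) = Pa)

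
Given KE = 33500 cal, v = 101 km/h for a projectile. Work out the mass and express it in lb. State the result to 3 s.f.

785 lb

Rearranging KE = ½mv² for m: m = 2·KE/v².
KE = 33500 cal = 1.402×10^5 J; v = 101 km/h = 28.06 m/s.
m = 356.1 kg
356.1 kg × (1 lb / 0.4536 kg) = 785.2 lb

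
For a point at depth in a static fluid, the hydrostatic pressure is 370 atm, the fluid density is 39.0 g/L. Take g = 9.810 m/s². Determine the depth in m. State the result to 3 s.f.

Rearranging P = ρ·g·h for h: h = P/(ρ·g).
P = 370 atm = 3.749×10^7 Pa; ρ = 39.0 g/L = 39.00 kg/m³; g = 9.810 m/s².
h = 97991 m

98000 m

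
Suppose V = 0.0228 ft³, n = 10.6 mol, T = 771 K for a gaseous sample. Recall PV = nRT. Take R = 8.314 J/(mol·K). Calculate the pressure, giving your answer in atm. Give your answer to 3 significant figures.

1040 atm

P is given directly by: P = nRT/V.
V = 0.0228 ft³ = 6.456×10^-4 m³; n = 10.6 mol; T = 771 K; R = 8.314 J/(mol·K).
P = 1.052×10^8 Pa  (the unit combination reduces to kg/(m·s²) = Pa)
1.052×10^8 Pa × (1 atm / 1.013×10^5 Pa) = 1039 atm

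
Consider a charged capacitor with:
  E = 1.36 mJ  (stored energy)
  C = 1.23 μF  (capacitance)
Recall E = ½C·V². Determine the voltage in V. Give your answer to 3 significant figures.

47.0 V

Solving E = ½C·V² for V: V = √(2E/C).
E = 1.36 mJ = 0.001360 J; C = 1.23 μF = 1.230×10^-6 F.
V = 47.03 V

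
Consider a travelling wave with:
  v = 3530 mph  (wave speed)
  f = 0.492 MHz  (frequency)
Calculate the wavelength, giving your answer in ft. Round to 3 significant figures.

Solving v = f·λ for λ: λ = v/f.
v = 3530 mph = 1578 m/s; f = 0.492 MHz = 4.920×10^5 Hz.
λ = 0.003207 m
0.003207 m × (1 ft / 0.3048 m) = 0.01052 ft

0.0105 ft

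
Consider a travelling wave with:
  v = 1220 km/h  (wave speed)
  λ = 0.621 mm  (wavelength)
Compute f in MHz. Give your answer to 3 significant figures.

0.546 MHz

Rearranging: f = v/λ.
v = 1220 km/h = 338.9 m/s; λ = 0.621 mm = 6.210×10^-4 m.
f = 5.457×10^5 Hz
5.457×10^5 Hz × (1 MHz / 1.000×10^6 Hz) = 0.5457 MHz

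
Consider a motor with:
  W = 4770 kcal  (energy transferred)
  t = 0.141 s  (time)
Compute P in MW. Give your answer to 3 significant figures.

142 MW

P is given directly by: P = W/t.
W = 4770 kcal = 1.996×10^7 J; t = 0.141 s.
P = 1.415×10^8 W
1.415×10^8 W × (1 MW / 1.000×10^6 W) = 141.5 MW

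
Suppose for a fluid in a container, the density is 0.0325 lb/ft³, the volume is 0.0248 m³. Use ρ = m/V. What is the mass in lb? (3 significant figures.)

0.0285 lb

Rearranging ρ = m/V for m: m = ρV.
ρ = 0.0325 lb/ft³ = 0.5206 kg/m³; V = 0.0248 m³.
m = 0.01291 kg
0.01291 kg × (1 lb / 0.4536 kg) = 0.02846 lb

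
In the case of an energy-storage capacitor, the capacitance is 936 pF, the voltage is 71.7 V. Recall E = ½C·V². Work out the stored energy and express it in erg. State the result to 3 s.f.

24.1 erg

E is given directly by: E = ½CV².
C = 936 pF = 9.360×10^-10 F; V = 71.7 V.
E = 2.406×10^-6 J
2.406×10^-6 J × (1 erg / 1.000×10^-7 J) = 24.06 erg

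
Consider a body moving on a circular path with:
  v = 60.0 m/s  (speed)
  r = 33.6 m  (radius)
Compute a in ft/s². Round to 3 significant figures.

Directly: a = v²/r.
v = 60.0 m/s; r = 33.6 m.
a = 107.1 m/s²
107.1 m/s² × (1 ft/s² / 0.3048 m/s²) = 351.5 ft/s²

352 ft/s²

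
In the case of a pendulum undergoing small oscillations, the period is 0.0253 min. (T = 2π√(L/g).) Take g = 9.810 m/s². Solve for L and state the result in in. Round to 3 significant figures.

Rearranging: L = g·(T/2π)².
T = 0.0253 min = 1.518 s; g = 9.810 m/s².
L = 0.5726 m
0.5726 m × (1 in / 0.02540 m) = 22.54 in

22.5 in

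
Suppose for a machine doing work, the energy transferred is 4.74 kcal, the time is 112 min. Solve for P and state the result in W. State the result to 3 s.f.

Directly: P = W/t.
W = 4.74 kcal = 19832 J; t = 112 min = 6720 s.
P = 2.951 W

2.95 W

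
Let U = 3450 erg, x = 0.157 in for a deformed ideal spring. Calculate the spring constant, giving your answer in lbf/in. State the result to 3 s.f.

Rearranging U = ½k·x² for k: k = 2U/x².
U = 3450 erg = 3.450×10^-4 J; x = 0.157 in = 0.003988 m.
k = 43.39 N/m
43.39 N/m × (1 lbf/in / 175.1 N/m) = 0.2478 lbf/in

0.248 lbf/in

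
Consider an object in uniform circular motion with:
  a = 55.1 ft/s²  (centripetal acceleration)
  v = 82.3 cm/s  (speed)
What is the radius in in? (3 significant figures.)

1.59 in

Solving a = v²/r for r: r = v²/a.
a = 55.1 ft/s² = 16.79 m/s²; v = 82.3 cm/s = 0.8230 m/s.
r = 0.04033 m
0.04033 m × (1 in / 0.02540 m) = 1.588 in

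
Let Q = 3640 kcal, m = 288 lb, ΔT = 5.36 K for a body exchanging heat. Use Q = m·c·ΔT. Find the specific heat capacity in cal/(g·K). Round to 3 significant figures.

Rearranging: c = Q/(m·ΔT).
Q = 3640 kcal = 1.523×10^7 J; m = 288 lb = 130.6 kg; ΔT = 5.36 K.
c = 21751 J/(kg·K)
21751 J/(kg·K) × (1 cal/(g·K) / 4184 J/(kg·K)) = 5.199 cal/(g·K)

5.20 cal/(g·K)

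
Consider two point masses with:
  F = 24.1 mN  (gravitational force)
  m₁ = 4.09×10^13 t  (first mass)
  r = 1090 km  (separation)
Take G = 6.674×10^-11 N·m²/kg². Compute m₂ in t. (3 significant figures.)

10.5 t

From Newton's law of gravitation: m₂ = F·r²/(G·m₁).
F = 24.1 mN = 0.02410 N; m₁ = 4.09×10^13 t = 4.090×10^16 kg; r = 1090 km = 1.090×10^6 m; G = 6.674×10^-11 N·m²/kg².
m₂ = 10490 kg
10490 kg × (1 t / 1000 kg) = 10.49 t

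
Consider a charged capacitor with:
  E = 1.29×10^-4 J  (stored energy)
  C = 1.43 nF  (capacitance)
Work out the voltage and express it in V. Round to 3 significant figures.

Rearranging: V = √(2E/C).
E = 1.29×10^-4 J; C = 1.43 nF = 1.430×10^-9 F.
V = 424.8 V

425 V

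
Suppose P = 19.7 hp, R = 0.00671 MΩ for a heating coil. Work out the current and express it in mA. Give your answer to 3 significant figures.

1480 mA

Rearranging: I = √(P/R).
P = 19.7 hp = 14690 W; R = 0.00671 MΩ = 6710 Ω.
I = 1.480 A
1.480 A × (1 mA / 0.001000 A) = 1480 mA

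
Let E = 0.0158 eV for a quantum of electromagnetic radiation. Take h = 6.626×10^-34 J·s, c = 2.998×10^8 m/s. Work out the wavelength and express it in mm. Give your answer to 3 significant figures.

0.0785 mm

Solving E = h·c/λ for λ: λ = hc/E.
E = 0.0158 eV = 2.531×10^-21 J; h = 6.626×10^-34 J·s; c = 2.998×10^8 m/s.
λ = 7.847×10^-5 m
7.847×10^-5 m × (1 mm / 0.001000 m) = 0.07847 mm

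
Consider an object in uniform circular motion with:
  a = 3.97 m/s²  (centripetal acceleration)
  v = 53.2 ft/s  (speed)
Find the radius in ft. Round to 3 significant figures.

Rearranging: r = v²/a.
a = 3.97 m/s²; v = 53.2 ft/s = 16.22 m/s.
r = 66.23 m
66.23 m × (1 ft / 0.3048 m) = 217.3 ft

217 ft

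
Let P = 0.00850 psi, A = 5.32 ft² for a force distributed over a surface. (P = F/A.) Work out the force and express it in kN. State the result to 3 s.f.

0.0290 kN

Rearranging: F = P·A.
P = 0.00850 psi = 58.61 Pa; A = 5.32 ft² = 0.4942 m².
F = 28.97 N  (the unit combination reduces to kg·m/s² = N)
28.97 N × (1 kN / 1000 N) = 0.02897 kN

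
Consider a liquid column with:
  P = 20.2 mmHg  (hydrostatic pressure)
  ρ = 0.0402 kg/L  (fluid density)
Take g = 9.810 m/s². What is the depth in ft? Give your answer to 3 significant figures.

22.4 ft

Rearranging P = ρ·g·h for h: h = P/(ρ·g).
P = 20.2 mmHg = 2693 Pa; ρ = 0.0402 kg/L = 40.20 kg/m³; g = 9.810 m/s².
h = 6.829 m
6.829 m × (1 ft / 0.3048 m) = 22.40 ft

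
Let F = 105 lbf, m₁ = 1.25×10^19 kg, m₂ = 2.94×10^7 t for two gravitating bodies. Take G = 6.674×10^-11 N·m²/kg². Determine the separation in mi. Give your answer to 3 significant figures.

From Newton's law of gravitation: r = √(G·m₁m₂/F).
F = 105 lbf = 467.1 N; m₁ = 1.25×10^19 kg; m₂ = 2.94×10^7 t = 2.940×10^10 kg; G = 6.674×10^-11 N·m²/kg².
r = 2.292×10^8 m
2.292×10^8 m × (1 mi / 1609 m) = 1.424×10^5 mi

1.42×10^5 mi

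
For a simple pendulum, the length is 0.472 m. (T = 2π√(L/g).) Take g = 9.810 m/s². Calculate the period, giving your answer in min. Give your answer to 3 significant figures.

T is given directly by: T = 2π√(L/g).
L = 0.472 m; g = 9.810 m/s².
T = 1.378 s
1.378 s × (1 min / 60.00 s) = 0.02297 min

0.0230 min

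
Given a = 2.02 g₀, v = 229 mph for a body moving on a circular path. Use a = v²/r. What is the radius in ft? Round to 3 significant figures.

1740 ft

Solving a = v²/r for r: r = v²/a.
a = 2.02 g₀ = 19.81 m/s²; v = 229 mph = 102.4 m/s.
r = 529.0 m
529.0 m × (1 ft / 0.3048 m) = 1736 ft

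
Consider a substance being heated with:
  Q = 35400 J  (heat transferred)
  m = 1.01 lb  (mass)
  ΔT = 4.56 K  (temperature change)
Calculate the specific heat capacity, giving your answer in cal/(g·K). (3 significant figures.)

Rearranging: c = Q/(m·ΔT).
Q = 35400 J; m = 1.01 lb = 0.4581 kg; ΔT = 4.56 K.
c = 16945 J/(kg·K)
16945 J/(kg·K) × (1 cal/(g·K) / 4184 J/(kg·K)) = 4.050 cal/(g·K)

4.05 cal/(g·K)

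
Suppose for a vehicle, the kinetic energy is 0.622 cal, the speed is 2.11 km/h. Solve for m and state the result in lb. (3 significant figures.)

33.4 lb

Rearranging KE = ½mv² for m: m = 2·KE/v².
KE = 0.622 cal = 2.602 J; v = 2.11 km/h = 0.5861 m/s.
m = 15.15 kg
15.15 kg × (1 lb / 0.4536 kg) = 33.40 lb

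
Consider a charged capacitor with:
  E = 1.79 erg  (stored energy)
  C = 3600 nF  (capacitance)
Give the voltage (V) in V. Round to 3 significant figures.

0.315 V

Rearranging E = ½C·V² for V: V = √(2E/C).
E = 1.79 erg = 1.790×10^-7 J; C = 3600 nF = 3.600×10^-6 F.
V = 0.3153 V  (the unit combination reduces to kg·m²/(A·s³) = V)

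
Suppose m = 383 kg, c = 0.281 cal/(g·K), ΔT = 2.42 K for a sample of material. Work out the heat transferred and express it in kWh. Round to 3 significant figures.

0.303 kWh

Q is given directly by: Q = mcΔT.
m = 383 kg; c = 0.281 cal/(g·K) = 1176 J/(kg·K); ΔT = 2.42 K.
Q = 1.090×10^6 J
1.090×10^6 J × (1 kWh / 3.600×10^6 J) = 0.3027 kWh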